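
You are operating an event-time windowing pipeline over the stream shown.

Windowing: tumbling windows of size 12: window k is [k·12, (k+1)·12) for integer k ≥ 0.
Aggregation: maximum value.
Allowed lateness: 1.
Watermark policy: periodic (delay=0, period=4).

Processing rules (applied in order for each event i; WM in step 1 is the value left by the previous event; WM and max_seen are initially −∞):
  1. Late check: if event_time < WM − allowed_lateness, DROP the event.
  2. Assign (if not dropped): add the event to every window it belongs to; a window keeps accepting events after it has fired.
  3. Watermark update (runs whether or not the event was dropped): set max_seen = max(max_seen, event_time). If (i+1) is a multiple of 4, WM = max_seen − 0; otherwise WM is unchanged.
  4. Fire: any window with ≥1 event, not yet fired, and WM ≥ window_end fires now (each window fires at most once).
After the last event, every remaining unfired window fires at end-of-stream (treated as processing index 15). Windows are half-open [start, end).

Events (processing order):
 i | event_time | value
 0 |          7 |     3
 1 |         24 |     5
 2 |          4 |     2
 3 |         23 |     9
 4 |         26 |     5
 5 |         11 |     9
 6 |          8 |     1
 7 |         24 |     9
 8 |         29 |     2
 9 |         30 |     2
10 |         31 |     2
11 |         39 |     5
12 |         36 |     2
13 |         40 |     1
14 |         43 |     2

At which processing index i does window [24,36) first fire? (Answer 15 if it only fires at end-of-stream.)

11

i=0 t=7 v=3: → [0,12); WM=−∞
i=1 t=24 v=5: → [24,36); WM=−∞
i=2 t=4 v=2: → [0,12); WM=−∞
i=3 t=23 v=9: → [12,24); WM=24; [0,12) fires=3 [12,24) fires=9
i=4 t=26 v=5: → [24,36); WM=24
i=5 t=11 v=9: DROP (t<24-1); WM=24
i=6 t=8 v=1: DROP (t<24-1); WM=24
i=7 t=24 v=9: → [24,36); WM=26
i=8 t=29 v=2: → [24,36); WM=26
i=9 t=30 v=2: → [24,36); WM=26
i=10 t=31 v=2: → [24,36); WM=26
i=11 t=39 v=5: → [36,48); WM=39; [24,36) fires=9
i=12 t=36 v=2: DROP (t<39-1); WM=39
i=13 t=40 v=1: → [36,48); WM=39
i=14 t=43 v=2: → [36,48); WM=39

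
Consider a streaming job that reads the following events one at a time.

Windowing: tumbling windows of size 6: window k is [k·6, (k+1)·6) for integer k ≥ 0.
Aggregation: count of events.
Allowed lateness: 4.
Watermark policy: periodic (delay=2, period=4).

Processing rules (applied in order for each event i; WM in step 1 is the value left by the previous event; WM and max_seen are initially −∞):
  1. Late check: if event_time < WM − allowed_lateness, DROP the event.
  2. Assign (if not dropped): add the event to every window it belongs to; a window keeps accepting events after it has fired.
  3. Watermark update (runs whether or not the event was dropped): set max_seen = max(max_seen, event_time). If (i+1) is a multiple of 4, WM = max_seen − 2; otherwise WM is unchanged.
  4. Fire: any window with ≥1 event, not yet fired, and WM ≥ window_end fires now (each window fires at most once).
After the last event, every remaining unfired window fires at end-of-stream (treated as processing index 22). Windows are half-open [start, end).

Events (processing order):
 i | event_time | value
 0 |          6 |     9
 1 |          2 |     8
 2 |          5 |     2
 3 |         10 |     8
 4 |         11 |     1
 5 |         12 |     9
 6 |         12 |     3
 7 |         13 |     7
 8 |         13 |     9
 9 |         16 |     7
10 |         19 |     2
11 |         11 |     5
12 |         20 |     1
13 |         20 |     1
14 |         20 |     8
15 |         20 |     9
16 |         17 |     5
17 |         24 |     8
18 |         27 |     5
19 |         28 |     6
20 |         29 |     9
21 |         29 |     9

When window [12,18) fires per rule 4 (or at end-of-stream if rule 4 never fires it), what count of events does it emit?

i=0 t=6 v=9: → [6,12); WM=−∞
i=1 t=2 v=8: → [0,6); WM=−∞
i=2 t=5 v=2: → [0,6); WM=−∞
i=3 t=10 v=8: → [6,12); WM=8; [0,6) fires=2
i=4 t=11 v=1: → [6,12); WM=8
i=5 t=12 v=9: → [12,18); WM=8
i=6 t=12 v=3: → [12,18); WM=8
i=7 t=13 v=7: → [12,18); WM=11
i=8 t=13 v=9: → [12,18); WM=11
i=9 t=16 v=7: → [12,18); WM=11
i=10 t=19 v=2: → [18,24); WM=11
i=11 t=11 v=5: → [6,12); WM=17; [6,12) fires=4
i=12 t=20 v=1: → [18,24); WM=17
i=13 t=20 v=1: → [18,24); WM=17
i=14 t=20 v=8: → [18,24); WM=17
i=15 t=20 v=9: → [18,24); WM=18; [12,18) fires=5
i=16 t=17 v=5: → [12,18); WM=18
i=17 t=24 v=8: → [24,30); WM=18
i=18 t=27 v=5: → [24,30); WM=18
i=19 t=28 v=6: → [24,30); WM=26; [18,24) fires=5
i=20 t=29 v=9: → [24,30); WM=26
i=21 t=29 v=9: → [24,30); WM=26

5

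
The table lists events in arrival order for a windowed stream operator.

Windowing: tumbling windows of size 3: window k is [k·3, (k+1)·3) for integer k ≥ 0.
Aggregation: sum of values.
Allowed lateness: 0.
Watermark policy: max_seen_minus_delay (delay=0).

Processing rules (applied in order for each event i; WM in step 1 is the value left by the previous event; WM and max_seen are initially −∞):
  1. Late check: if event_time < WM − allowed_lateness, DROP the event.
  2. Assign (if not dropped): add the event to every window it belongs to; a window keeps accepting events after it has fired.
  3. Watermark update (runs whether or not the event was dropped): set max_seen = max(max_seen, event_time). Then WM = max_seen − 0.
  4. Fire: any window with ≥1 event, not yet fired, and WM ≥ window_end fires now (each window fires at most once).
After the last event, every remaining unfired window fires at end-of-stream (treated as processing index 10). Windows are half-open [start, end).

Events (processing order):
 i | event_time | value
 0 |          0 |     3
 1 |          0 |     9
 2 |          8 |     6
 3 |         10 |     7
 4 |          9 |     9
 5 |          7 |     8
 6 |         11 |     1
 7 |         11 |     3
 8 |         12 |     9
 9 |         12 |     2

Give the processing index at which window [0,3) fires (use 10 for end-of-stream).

i=0 t=0 v=3: → [0,3); WM=0
i=1 t=0 v=9: → [0,3); WM=0
i=2 t=8 v=6: → [6,9); WM=8; [0,3) fires=12
i=3 t=10 v=7: → [9,12); WM=10; [6,9) fires=6
i=4 t=9 v=9: DROP (t<10-0); WM=10
i=5 t=7 v=8: DROP (t<10-0); WM=10
i=6 t=11 v=1: → [9,12); WM=11
i=7 t=11 v=3: → [9,12); WM=11
i=8 t=12 v=9: → [12,15); WM=12; [9,12) fires=11
i=9 t=12 v=2: → [12,15); WM=12

2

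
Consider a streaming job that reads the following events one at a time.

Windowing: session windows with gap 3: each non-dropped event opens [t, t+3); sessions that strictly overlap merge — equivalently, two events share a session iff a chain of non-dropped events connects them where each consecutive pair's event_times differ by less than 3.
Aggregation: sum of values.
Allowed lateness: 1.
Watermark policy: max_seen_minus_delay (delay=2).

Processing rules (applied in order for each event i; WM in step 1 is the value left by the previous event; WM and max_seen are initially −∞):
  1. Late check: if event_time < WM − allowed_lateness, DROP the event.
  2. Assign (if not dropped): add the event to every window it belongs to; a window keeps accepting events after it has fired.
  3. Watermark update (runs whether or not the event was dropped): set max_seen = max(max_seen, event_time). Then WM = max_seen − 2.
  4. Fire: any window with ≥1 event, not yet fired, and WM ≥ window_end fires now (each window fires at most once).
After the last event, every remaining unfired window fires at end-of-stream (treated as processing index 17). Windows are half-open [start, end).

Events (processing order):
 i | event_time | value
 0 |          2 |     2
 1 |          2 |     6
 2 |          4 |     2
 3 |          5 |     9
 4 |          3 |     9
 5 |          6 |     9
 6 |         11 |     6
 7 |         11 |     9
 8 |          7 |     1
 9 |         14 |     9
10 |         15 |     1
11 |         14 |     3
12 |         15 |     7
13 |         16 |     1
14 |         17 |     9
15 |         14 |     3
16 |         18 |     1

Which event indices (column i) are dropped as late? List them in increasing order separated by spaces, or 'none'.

8

i=0 t=2 v=2: → [2,5); WM=0
i=1 t=2 v=6: → [2,5); WM=0
i=2 t=4 v=2: → [2,7); WM=2
i=3 t=5 v=9: → [2,8); WM=3
i=4 t=3 v=9: → [2,8); WM=3
i=5 t=6 v=9: → [2,9); WM=4
i=6 t=11 v=6: → [11,14); WM=9
i=7 t=11 v=9: → [11,14); WM=9
i=8 t=7 v=1: DROP (t<9-1); WM=9
i=9 t=14 v=9: → [14,17); WM=12
i=10 t=15 v=1: → [14,18); WM=13
i=11 t=14 v=3: → [14,18); WM=13
i=12 t=15 v=7: → [14,18); WM=13
i=13 t=16 v=1: → [14,19); WM=14
i=14 t=17 v=9: → [14,20); WM=15
i=15 t=14 v=3: → [14,20); WM=15
i=16 t=18 v=1: → [14,21); WM=16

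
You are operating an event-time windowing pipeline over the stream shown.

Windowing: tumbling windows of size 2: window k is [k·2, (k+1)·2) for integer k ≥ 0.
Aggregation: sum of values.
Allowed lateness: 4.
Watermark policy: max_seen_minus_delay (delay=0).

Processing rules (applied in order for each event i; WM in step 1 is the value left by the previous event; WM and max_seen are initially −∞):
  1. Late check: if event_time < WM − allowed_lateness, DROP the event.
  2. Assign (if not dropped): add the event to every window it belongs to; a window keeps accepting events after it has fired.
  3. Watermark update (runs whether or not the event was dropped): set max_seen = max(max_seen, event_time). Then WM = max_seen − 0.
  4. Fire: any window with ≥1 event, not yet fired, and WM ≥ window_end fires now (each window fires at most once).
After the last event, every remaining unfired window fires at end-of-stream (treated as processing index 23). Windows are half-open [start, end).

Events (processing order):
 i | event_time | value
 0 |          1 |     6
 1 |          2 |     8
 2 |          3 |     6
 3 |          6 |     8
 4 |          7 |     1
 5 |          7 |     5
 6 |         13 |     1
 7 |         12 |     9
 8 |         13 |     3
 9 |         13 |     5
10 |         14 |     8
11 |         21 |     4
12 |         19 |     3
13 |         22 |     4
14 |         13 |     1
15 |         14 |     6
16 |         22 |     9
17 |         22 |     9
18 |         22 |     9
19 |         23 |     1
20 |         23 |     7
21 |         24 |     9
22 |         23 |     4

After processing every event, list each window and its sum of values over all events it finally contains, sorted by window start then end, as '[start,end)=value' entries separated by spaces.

[0,2)=6 [2,4)=14 [6,8)=14 [12,14)=18 [14,16)=8 [18,20)=3 [20,22)=4 [22,24)=43 [24,26)=9

i=0 t=1 v=6: → [0,2); WM=1
i=1 t=2 v=8: → [2,4); WM=2; [0,2) fires=6
i=2 t=3 v=6: → [2,4); WM=3
i=3 t=6 v=8: → [6,8); WM=6; [2,4) fires=14
i=4 t=7 v=1: → [6,8); WM=7
i=5 t=7 v=5: → [6,8); WM=7
i=6 t=13 v=1: → [12,14); WM=13; [6,8) fires=14
i=7 t=12 v=9: → [12,14); WM=13
i=8 t=13 v=3: → [12,14); WM=13
i=9 t=13 v=5: → [12,14); WM=13
i=10 t=14 v=8: → [14,16); WM=14; [12,14) fires=18
i=11 t=21 v=4: → [20,22); WM=21; [14,16) fires=8
i=12 t=19 v=3: → [18,20); WM=21; [18,20) fires=3
i=13 t=22 v=4: → [22,24); WM=22; [20,22) fires=4
i=14 t=13 v=1: DROP (t<22-4); WM=22
i=15 t=14 v=6: DROP (t<22-4); WM=22
i=16 t=22 v=9: → [22,24); WM=22
i=17 t=22 v=9: → [22,24); WM=22
i=18 t=22 v=9: → [22,24); WM=22
i=19 t=23 v=1: → [22,24); WM=23
i=20 t=23 v=7: → [22,24); WM=23
i=21 t=24 v=9: → [24,26); WM=24; [22,24) fires=39
i=22 t=23 v=4: → [22,24); WM=24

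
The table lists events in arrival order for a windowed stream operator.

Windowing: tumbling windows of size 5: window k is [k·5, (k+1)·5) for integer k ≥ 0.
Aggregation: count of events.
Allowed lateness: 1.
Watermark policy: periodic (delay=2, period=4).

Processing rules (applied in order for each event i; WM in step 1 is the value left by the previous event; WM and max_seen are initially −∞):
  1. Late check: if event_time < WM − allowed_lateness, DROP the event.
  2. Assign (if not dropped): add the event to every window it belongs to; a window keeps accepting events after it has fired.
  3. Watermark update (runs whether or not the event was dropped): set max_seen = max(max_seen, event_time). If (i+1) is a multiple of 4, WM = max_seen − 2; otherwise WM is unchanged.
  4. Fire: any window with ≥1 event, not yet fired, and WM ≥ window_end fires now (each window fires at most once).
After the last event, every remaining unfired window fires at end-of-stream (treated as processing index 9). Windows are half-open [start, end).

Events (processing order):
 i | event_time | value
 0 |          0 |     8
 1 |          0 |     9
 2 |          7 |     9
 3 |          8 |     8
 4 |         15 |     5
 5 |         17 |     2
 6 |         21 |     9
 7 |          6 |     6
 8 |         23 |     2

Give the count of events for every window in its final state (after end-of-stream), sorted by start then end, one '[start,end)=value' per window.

[0,5)=2 [5,10)=3 [15,20)=2 [20,25)=2

i=0 t=0 v=8: → [0,5); WM=−∞
i=1 t=0 v=9: → [0,5); WM=−∞
i=2 t=7 v=9: → [5,10); WM=−∞
i=3 t=8 v=8: → [5,10); WM=6; [0,5) fires=2
i=4 t=15 v=5: → [15,20); WM=6
i=5 t=17 v=2: → [15,20); WM=6
i=6 t=21 v=9: → [20,25); WM=6
i=7 t=6 v=6: → [5,10); WM=19; [5,10) fires=3
i=8 t=23 v=2: → [20,25); WM=19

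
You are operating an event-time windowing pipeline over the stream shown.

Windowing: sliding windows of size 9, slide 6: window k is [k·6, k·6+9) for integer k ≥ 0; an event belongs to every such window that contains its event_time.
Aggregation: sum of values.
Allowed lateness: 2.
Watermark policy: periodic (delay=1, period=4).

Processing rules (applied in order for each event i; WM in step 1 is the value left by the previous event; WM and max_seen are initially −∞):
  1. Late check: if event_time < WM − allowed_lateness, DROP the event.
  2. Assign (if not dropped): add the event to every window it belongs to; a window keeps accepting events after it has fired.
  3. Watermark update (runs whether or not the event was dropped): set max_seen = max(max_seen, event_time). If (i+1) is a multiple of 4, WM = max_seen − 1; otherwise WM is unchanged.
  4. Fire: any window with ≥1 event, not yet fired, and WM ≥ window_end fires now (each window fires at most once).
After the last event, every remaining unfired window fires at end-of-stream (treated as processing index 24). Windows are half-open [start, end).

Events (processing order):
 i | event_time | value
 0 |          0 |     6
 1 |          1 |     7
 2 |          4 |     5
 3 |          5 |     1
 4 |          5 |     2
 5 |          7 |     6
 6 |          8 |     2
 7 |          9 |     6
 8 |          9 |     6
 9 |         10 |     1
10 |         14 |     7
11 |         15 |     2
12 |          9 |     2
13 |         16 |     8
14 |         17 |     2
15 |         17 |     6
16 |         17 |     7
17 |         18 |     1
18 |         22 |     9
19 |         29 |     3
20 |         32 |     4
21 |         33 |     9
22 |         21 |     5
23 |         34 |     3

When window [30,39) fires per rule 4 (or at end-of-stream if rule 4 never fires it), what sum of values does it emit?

i=0 t=0 v=6: → [0,9); WM=−∞
i=1 t=1 v=7: → [0,9); WM=−∞
i=2 t=4 v=5: → [0,9); WM=−∞
i=3 t=5 v=1: → [0,9); WM=4
i=4 t=5 v=2: → [0,9); WM=4
i=5 t=7 v=6: → [6,15),[0,9); WM=4
i=6 t=8 v=2: → [6,15),[0,9); WM=4
i=7 t=9 v=6: → [6,15); WM=8
i=8 t=9 v=6: → [6,15); WM=8
i=9 t=10 v=1: → [6,15); WM=8
i=10 t=14 v=7: → [12,21),[6,15); WM=8
i=11 t=15 v=2: → [12,21); WM=14; [0,9) fires=29
i=12 t=9 v=2: DROP (t<14-2); WM=14
i=13 t=16 v=8: → [12,21); WM=14
i=14 t=17 v=2: → [12,21); WM=14
i=15 t=17 v=6: → [12,21); WM=16; [6,15) fires=28
i=16 t=17 v=7: → [12,21); WM=16
i=17 t=18 v=1: → [18,27),[12,21); WM=16
i=18 t=22 v=9: → [18,27); WM=16
i=19 t=29 v=3: → [24,33); WM=28; [12,21) fires=33 [18,27) fires=10
i=20 t=32 v=4: → [30,39),[24,33); WM=28
i=21 t=33 v=9: → [30,39); WM=28
i=22 t=21 v=5: DROP (t<28-2); WM=28
i=23 t=34 v=3: → [30,39); WM=33; [24,33) fires=7

16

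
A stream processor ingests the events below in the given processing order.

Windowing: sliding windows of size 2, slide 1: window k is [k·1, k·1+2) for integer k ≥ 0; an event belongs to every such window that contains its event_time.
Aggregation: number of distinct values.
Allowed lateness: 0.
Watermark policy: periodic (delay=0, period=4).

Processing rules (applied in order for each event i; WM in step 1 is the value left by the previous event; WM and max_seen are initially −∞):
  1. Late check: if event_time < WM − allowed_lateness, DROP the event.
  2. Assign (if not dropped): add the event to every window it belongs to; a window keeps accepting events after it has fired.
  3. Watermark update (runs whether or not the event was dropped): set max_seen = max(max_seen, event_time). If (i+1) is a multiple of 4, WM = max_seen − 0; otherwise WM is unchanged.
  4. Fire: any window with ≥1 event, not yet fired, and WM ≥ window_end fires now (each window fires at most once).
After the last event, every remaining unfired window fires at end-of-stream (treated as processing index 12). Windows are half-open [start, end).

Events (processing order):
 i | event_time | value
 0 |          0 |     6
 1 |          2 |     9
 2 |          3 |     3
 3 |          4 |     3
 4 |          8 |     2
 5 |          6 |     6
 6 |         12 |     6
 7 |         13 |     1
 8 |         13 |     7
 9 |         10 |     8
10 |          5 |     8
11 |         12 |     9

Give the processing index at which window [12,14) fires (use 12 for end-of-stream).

12

i=0 t=0 v=6: → [0,2); WM=−∞
i=1 t=2 v=9: → [2,4),[1,3); WM=−∞
i=2 t=3 v=3: → [3,5),[2,4); WM=−∞
i=3 t=4 v=3: → [4,6),[3,5); WM=4; [0,2) fires=1 [1,3) fires=1 [2,4) fires=2
i=4 t=8 v=2: → [8,10),[7,9); WM=4
i=5 t=6 v=6: → [6,8),[5,7); WM=4
i=6 t=12 v=6: → [12,14),[11,13); WM=4
i=7 t=13 v=1: → [13,15),[12,14); WM=13; [3,5) fires=1 [4,6) fires=1 [5,7) fires=1 [6,8) fires=1 [7,9) fires=1 [8,10) fires=1 [11,13) fires=1
i=8 t=13 v=7: → [13,15),[12,14); WM=13
i=9 t=10 v=8: DROP (t<13-0); WM=13
i=10 t=5 v=8: DROP (t<13-0); WM=13
i=11 t=12 v=9: DROP (t<13-0); WM=13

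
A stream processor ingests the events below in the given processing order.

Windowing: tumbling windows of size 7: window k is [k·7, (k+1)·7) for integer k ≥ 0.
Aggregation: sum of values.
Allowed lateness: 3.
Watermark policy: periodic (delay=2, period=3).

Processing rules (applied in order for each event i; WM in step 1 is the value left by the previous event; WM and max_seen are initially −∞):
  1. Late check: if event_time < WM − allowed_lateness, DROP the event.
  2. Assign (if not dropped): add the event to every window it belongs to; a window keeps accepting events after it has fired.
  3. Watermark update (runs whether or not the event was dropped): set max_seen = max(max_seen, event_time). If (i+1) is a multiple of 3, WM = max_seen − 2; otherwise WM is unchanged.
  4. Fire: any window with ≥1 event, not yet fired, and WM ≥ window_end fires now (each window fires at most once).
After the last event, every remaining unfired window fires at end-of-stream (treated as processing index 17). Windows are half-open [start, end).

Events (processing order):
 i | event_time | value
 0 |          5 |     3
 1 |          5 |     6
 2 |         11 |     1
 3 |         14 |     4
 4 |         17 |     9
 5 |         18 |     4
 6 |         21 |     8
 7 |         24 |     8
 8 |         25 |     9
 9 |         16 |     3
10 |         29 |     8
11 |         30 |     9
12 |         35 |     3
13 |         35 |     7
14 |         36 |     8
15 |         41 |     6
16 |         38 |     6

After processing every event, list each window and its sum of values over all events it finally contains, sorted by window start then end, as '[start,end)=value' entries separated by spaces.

[0,7)=9 [7,14)=1 [14,21)=17 [21,28)=25 [28,35)=17 [35,42)=30

i=0 t=5 v=3: → [0,7); WM=−∞
i=1 t=5 v=6: → [0,7); WM=−∞
i=2 t=11 v=1: → [7,14); WM=9; [0,7) fires=9
i=3 t=14 v=4: → [14,21); WM=9
i=4 t=17 v=9: → [14,21); WM=9
i=5 t=18 v=4: → [14,21); WM=16; [7,14) fires=1
i=6 t=21 v=8: → [21,28); WM=16
i=7 t=24 v=8: → [21,28); WM=16
i=8 t=25 v=9: → [21,28); WM=23; [14,21) fires=17
i=9 t=16 v=3: DROP (t<23-3); WM=23
i=10 t=29 v=8: → [28,35); WM=23
i=11 t=30 v=9: → [28,35); WM=28; [21,28) fires=25
i=12 t=35 v=3: → [35,42); WM=28
i=13 t=35 v=7: → [35,42); WM=28
i=14 t=36 v=8: → [35,42); WM=34
i=15 t=41 v=6: → [35,42); WM=34
i=16 t=38 v=6: → [35,42); WM=34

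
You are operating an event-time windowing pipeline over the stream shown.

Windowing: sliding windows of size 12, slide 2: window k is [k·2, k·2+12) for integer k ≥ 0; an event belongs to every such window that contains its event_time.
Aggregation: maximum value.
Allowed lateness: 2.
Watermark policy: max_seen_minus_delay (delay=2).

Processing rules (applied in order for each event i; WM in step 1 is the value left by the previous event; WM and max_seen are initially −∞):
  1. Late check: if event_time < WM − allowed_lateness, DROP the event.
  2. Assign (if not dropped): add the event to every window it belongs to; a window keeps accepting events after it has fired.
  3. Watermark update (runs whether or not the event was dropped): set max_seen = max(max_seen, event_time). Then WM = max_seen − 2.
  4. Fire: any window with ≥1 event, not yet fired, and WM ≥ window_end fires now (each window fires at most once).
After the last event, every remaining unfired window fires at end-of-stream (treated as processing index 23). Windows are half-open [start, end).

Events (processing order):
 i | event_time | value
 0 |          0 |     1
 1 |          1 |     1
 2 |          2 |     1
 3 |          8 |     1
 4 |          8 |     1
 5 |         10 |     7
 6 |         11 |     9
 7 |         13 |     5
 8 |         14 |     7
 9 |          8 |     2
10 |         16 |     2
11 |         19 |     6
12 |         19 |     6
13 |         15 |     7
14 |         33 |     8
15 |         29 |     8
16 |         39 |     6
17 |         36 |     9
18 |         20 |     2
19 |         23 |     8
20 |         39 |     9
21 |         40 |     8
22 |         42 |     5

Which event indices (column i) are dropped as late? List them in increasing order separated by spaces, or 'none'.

9 18 19

i=0 t=0 v=1: → [0,12); WM=-2
i=1 t=1 v=1: → [0,12); WM=-1
i=2 t=2 v=1: → [2,14),[0,12); WM=0
i=3 t=8 v=1: → [8,20),[6,18),[4,16),[2,14),[0,12); WM=6
i=4 t=8 v=1: → [8,20),[6,18),[4,16),[2,14),[0,12); WM=6
i=5 t=10 v=7: → [10,22),[8,20),[6,18),[4,16),[2,14),[0,12); WM=8
i=6 t=11 v=9: → [10,22),[8,20),[6,18),[4,16),[2,14),[0,12); WM=9
i=7 t=13 v=5: → [12,24),[10,22),[8,20),[6,18),[4,16),[2,14); WM=11
i=8 t=14 v=7: → [14,26),[12,24),[10,22),[8,20),[6,18),[4,16); WM=12; [0,12) fires=9
i=9 t=8 v=2: DROP (t<12-2); WM=12
i=10 t=16 v=2: → [16,28),[14,26),[12,24),[10,22),[8,20),[6,18); WM=14; [2,14) fires=9
i=11 t=19 v=6: → [18,30),[16,28),[14,26),[12,24),[10,22),[8,20); WM=17; [4,16) fires=9
i=12 t=19 v=6: → [18,30),[16,28),[14,26),[12,24),[10,22),[8,20); WM=17
i=13 t=15 v=7: → [14,26),[12,24),[10,22),[8,20),[6,18),[4,16); WM=17
i=14 t=33 v=8: → [32,44),[30,42),[28,40),[26,38),[24,36),[22,34); WM=31; [6,18) fires=9 [8,20) fires=9 [10,22) fires=9 [12,24) fires=7 [14,26) fires=7 [16,28) fires=6 [18,30) fires=6
i=15 t=29 v=8: → [28,40),[26,38),[24,36),[22,34),[20,32),[18,30); WM=31
i=16 t=39 v=6: → [38,50),[36,48),[34,46),[32,44),[30,42),[28,40); WM=37; [20,32) fires=8 [22,34) fires=8 [24,36) fires=8
i=17 t=36 v=9: → [36,48),[34,46),[32,44),[30,42),[28,40),[26,38); WM=37
i=18 t=20 v=2: DROP (t<37-2); WM=37
i=19 t=23 v=8: DROP (t<37-2); WM=37
i=20 t=39 v=9: → [38,50),[36,48),[34,46),[32,44),[30,42),[28,40); WM=37
i=21 t=40 v=8: → [40,52),[38,50),[36,48),[34,46),[32,44),[30,42); WM=38; [26,38) fires=9
i=22 t=42 v=5: → [42,54),[40,52),[38,50),[36,48),[34,46),[32,44); WM=40; [28,40) fires=9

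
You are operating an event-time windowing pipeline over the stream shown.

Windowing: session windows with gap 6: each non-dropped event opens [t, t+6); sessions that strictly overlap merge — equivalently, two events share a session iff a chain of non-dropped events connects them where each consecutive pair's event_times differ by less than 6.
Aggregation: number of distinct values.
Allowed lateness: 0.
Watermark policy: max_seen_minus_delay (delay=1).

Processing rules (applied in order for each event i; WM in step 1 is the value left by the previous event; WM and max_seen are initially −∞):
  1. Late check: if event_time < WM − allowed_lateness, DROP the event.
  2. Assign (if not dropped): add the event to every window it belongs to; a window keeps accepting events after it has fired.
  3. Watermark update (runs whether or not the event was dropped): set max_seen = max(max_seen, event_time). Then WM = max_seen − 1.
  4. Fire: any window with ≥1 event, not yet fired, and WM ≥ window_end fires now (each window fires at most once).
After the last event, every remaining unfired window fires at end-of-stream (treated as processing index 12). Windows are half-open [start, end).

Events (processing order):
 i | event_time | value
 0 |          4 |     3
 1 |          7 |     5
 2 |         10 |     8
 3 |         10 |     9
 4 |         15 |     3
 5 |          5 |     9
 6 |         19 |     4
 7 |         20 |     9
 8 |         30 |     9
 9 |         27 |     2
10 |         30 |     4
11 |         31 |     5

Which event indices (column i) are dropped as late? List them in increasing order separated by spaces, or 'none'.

i=0 t=4 v=3: → [4,10); WM=3
i=1 t=7 v=5: → [4,13); WM=6
i=2 t=10 v=8: → [4,16); WM=9
i=3 t=10 v=9: → [4,16); WM=9
i=4 t=15 v=3: → [4,21); WM=14
i=5 t=5 v=9: DROP (t<14-0); WM=14
i=6 t=19 v=4: → [4,25); WM=18
i=7 t=20 v=9: → [4,26); WM=19
i=8 t=30 v=9: → [30,36); WM=29
i=9 t=27 v=2: DROP (t<29-0); WM=29
i=10 t=30 v=4: → [30,36); WM=29
i=11 t=31 v=5: → [30,37); WM=30

5 9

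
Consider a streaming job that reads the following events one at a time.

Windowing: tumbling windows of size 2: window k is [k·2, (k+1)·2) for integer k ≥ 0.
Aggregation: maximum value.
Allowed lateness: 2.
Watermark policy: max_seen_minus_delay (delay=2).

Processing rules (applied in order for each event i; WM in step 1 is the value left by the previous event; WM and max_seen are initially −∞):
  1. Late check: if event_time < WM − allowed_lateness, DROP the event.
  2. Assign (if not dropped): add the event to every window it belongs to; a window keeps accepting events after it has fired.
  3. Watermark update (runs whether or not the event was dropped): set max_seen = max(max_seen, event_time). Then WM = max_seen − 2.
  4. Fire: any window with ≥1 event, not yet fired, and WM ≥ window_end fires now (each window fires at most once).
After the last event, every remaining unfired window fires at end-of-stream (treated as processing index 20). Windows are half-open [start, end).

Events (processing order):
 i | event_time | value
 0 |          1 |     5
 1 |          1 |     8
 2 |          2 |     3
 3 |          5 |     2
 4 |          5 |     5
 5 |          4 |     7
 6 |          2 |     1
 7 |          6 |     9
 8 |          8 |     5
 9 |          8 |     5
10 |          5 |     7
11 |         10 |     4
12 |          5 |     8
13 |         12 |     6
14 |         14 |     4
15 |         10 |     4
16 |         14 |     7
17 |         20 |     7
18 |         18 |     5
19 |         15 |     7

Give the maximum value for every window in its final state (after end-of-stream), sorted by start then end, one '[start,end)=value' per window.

[0,2)=8 [2,4)=3 [4,6)=7 [6,8)=9 [8,10)=5 [10,12)=4 [12,14)=6 [14,16)=7 [18,20)=5 [20,22)=7

i=0 t=1 v=5: → [0,2); WM=-1
i=1 t=1 v=8: → [0,2); WM=-1
i=2 t=2 v=3: → [2,4); WM=0
i=3 t=5 v=2: → [4,6); WM=3; [0,2) fires=8
i=4 t=5 v=5: → [4,6); WM=3
i=5 t=4 v=7: → [4,6); WM=3
i=6 t=2 v=1: → [2,4); WM=3
i=7 t=6 v=9: → [6,8); WM=4; [2,4) fires=3
i=8 t=8 v=5: → [8,10); WM=6; [4,6) fires=7
i=9 t=8 v=5: → [8,10); WM=6
i=10 t=5 v=7: → [4,6); WM=6
i=11 t=10 v=4: → [10,12); WM=8; [6,8) fires=9
i=12 t=5 v=8: DROP (t<8-2); WM=8
i=13 t=12 v=6: → [12,14); WM=10; [8,10) fires=5
i=14 t=14 v=4: → [14,16); WM=12; [10,12) fires=4
i=15 t=10 v=4: → [10,12); WM=12
i=16 t=14 v=7: → [14,16); WM=12
i=17 t=20 v=7: → [20,22); WM=18; [12,14) fires=6 [14,16) fires=7
i=18 t=18 v=5: → [18,20); WM=18
i=19 t=15 v=7: DROP (t<18-2); WM=18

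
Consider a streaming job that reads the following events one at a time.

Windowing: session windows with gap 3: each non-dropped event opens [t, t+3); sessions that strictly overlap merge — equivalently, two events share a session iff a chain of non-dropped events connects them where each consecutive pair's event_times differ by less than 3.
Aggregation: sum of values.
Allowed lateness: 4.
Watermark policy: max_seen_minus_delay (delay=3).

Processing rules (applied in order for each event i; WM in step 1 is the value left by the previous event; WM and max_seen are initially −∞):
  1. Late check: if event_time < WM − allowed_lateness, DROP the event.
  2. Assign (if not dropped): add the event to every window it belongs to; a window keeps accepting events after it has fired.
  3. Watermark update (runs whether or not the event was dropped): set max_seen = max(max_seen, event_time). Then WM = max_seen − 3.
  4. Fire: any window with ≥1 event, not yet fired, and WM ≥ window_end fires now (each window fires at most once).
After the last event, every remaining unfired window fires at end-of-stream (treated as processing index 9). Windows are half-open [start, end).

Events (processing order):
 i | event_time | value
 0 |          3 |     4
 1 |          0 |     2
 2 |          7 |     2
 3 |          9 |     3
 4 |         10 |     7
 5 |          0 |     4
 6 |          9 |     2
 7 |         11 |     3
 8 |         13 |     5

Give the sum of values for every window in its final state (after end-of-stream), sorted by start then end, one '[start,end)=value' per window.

[0,3)=2 [3,6)=4 [7,16)=22

i=0 t=3 v=4: → [3,6); WM=0
i=1 t=0 v=2: → [0,3); WM=0
i=2 t=7 v=2: → [7,10); WM=4
i=3 t=9 v=3: → [7,12); WM=6
i=4 t=10 v=7: → [7,13); WM=7
i=5 t=0 v=4: DROP (t<7-4); WM=7
i=6 t=9 v=2: → [7,13); WM=7
i=7 t=11 v=3: → [7,14); WM=8
i=8 t=13 v=5: → [7,16); WM=10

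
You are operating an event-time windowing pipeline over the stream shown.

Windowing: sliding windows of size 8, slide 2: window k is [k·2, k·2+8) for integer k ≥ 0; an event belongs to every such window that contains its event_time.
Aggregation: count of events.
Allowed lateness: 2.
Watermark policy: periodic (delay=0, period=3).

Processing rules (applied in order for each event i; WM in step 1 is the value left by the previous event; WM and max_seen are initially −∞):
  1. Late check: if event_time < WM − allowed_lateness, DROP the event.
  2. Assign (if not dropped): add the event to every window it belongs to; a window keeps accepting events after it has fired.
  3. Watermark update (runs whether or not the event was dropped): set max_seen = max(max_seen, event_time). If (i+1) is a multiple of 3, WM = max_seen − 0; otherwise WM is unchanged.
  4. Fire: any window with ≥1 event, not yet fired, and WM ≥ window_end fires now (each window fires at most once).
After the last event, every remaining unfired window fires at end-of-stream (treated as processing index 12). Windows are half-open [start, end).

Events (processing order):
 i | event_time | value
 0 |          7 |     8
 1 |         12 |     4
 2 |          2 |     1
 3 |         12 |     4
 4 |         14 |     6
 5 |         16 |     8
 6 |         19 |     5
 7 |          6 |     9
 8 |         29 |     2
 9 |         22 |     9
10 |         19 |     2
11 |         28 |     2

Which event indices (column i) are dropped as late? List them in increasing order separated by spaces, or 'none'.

7 9 10

i=0 t=7 v=8: → [6,14),[4,12),[2,10),[0,8); WM=−∞
i=1 t=12 v=4: → [12,20),[10,18),[8,16),[6,14); WM=−∞
i=2 t=2 v=1: → [2,10),[0,8); WM=12; [0,8) fires=2 [2,10) fires=2 [4,12) fires=1
i=3 t=12 v=4: → [12,20),[10,18),[8,16),[6,14); WM=12
i=4 t=14 v=6: → [14,22),[12,20),[10,18),[8,16); WM=12
i=5 t=16 v=8: → [16,24),[14,22),[12,20),[10,18); WM=16; [6,14) fires=3 [8,16) fires=3
i=6 t=19 v=5: → [18,26),[16,24),[14,22),[12,20); WM=16
i=7 t=6 v=9: DROP (t<16-2); WM=16
i=8 t=29 v=2: → [28,36),[26,34),[24,32),[22,30); WM=29; [10,18) fires=4 [12,20) fires=5 [14,22) fires=3 [16,24) fires=2 [18,26) fires=1
i=9 t=22 v=9: DROP (t<29-2); WM=29
i=10 t=19 v=2: DROP (t<29-2); WM=29
i=11 t=28 v=2: → [28,36),[26,34),[24,32),[22,30); WM=29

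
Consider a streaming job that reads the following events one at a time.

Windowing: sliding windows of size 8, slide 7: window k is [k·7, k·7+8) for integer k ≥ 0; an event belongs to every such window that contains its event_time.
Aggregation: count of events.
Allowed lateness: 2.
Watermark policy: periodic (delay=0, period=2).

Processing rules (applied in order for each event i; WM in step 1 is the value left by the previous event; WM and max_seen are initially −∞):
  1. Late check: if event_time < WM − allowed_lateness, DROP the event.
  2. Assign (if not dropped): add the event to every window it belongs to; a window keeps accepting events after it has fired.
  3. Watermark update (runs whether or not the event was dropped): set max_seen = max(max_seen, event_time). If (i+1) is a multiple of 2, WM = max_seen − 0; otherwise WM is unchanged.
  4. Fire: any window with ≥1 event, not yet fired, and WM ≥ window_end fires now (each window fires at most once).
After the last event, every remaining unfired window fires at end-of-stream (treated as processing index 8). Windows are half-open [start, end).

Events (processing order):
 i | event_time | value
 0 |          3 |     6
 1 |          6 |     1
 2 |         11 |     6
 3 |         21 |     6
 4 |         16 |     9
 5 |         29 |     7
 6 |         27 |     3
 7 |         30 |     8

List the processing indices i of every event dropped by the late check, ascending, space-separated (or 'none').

4

i=0 t=3 v=6: → [0,8); WM=−∞
i=1 t=6 v=1: → [0,8); WM=6
i=2 t=11 v=6: → [7,15); WM=6
i=3 t=21 v=6: → [21,29),[14,22); WM=21; [0,8) fires=2 [7,15) fires=1
i=4 t=16 v=9: DROP (t<21-2); WM=21
i=5 t=29 v=7: → [28,36); WM=29; [14,22) fires=1 [21,29) fires=1
i=6 t=27 v=3: → [21,29); WM=29
i=7 t=30 v=8: → [28,36); WM=30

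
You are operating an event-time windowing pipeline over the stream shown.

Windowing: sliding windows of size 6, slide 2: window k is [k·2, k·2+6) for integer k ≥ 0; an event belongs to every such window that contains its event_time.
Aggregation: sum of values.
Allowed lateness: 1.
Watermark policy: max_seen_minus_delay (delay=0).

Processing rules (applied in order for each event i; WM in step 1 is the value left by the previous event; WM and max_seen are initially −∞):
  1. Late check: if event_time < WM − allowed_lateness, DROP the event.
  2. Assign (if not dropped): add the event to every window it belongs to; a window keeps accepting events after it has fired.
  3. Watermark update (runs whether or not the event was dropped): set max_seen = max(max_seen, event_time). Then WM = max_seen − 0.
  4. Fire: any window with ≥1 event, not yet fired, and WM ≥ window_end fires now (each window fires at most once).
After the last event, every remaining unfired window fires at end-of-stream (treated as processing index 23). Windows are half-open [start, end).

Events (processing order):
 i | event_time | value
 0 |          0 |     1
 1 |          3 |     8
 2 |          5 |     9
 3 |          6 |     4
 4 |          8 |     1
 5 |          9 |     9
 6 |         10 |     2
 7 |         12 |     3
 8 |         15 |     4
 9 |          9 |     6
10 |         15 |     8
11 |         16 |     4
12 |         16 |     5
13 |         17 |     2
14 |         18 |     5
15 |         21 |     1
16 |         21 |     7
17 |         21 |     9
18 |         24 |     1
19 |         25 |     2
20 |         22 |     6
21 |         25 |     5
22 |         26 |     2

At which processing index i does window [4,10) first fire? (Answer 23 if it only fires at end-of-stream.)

6

i=0 t=0 v=1: → [0,6); WM=0
i=1 t=3 v=8: → [2,8),[0,6); WM=3
i=2 t=5 v=9: → [4,10),[2,8),[0,6); WM=5
i=3 t=6 v=4: → [6,12),[4,10),[2,8); WM=6; [0,6) fires=18
i=4 t=8 v=1: → [8,14),[6,12),[4,10); WM=8; [2,8) fires=21
i=5 t=9 v=9: → [8,14),[6,12),[4,10); WM=9
i=6 t=10 v=2: → [10,16),[8,14),[6,12); WM=10; [4,10) fires=23
i=7 t=12 v=3: → [12,18),[10,16),[8,14); WM=12; [6,12) fires=16
i=8 t=15 v=4: → [14,20),[12,18),[10,16); WM=15; [8,14) fires=15
i=9 t=9 v=6: DROP (t<15-1); WM=15
i=10 t=15 v=8: → [14,20),[12,18),[10,16); WM=15
i=11 t=16 v=4: → [16,22),[14,20),[12,18); WM=16; [10,16) fires=17
i=12 t=16 v=5: → [16,22),[14,20),[12,18); WM=16
i=13 t=17 v=2: → [16,22),[14,20),[12,18); WM=17
i=14 t=18 v=5: → [18,24),[16,22),[14,20); WM=18; [12,18) fires=26
i=15 t=21 v=1: → [20,26),[18,24),[16,22); WM=21; [14,20) fires=28
i=16 t=21 v=7: → [20,26),[18,24),[16,22); WM=21
i=17 t=21 v=9: → [20,26),[18,24),[16,22); WM=21
i=18 t=24 v=1: → [24,30),[22,28),[20,26); WM=24; [16,22) fires=33 [18,24) fires=22
i=19 t=25 v=2: → [24,30),[22,28),[20,26); WM=25
i=20 t=22 v=6: DROP (t<25-1); WM=25
i=21 t=25 v=5: → [24,30),[22,28),[20,26); WM=25
i=22 t=26 v=2: → [26,32),[24,30),[22,28); WM=26; [20,26) fires=25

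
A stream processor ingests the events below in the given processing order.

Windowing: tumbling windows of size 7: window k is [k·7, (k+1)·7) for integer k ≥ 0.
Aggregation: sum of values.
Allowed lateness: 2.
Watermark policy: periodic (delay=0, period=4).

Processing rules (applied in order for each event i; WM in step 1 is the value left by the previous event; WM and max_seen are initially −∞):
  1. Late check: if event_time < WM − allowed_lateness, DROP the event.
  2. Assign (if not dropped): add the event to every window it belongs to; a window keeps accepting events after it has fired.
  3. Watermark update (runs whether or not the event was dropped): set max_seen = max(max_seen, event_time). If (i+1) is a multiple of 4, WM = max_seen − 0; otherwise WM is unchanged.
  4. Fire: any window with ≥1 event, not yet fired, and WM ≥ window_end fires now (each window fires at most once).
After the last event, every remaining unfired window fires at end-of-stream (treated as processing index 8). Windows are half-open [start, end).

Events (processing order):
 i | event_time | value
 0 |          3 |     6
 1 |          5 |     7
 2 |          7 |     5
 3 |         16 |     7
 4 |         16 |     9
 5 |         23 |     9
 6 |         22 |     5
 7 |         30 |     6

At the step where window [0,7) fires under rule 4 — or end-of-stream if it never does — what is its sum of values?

i=0 t=3 v=6: → [0,7); WM=−∞
i=1 t=5 v=7: → [0,7); WM=−∞
i=2 t=7 v=5: → [7,14); WM=−∞
i=3 t=16 v=7: → [14,21); WM=16; [0,7) fires=13 [7,14) fires=5
i=4 t=16 v=9: → [14,21); WM=16
i=5 t=23 v=9: → [21,28); WM=16
i=6 t=22 v=5: → [21,28); WM=16
i=7 t=30 v=6: → [28,35); WM=30; [14,21) fires=16 [21,28) fires=14

13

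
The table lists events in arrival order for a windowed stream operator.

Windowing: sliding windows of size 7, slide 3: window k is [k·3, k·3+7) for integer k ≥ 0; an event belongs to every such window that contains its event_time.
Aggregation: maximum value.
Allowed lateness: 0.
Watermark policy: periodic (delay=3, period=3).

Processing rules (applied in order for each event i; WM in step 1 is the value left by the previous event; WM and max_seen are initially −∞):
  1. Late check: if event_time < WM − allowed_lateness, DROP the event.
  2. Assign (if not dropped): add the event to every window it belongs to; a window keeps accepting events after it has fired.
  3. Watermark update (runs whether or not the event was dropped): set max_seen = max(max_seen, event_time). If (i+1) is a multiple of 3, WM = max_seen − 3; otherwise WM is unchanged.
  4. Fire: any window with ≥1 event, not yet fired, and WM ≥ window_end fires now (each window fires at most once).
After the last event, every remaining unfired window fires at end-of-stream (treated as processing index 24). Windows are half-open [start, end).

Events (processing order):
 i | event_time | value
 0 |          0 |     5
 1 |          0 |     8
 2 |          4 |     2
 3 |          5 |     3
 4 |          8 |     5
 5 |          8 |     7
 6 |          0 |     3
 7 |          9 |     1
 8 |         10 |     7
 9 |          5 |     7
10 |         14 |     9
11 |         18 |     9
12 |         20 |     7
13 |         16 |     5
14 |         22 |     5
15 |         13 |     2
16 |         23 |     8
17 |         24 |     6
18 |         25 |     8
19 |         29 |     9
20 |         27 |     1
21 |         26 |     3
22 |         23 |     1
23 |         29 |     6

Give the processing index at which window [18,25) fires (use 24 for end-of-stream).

i=0 t=0 v=5: → [0,7); WM=−∞
i=1 t=0 v=8: → [0,7); WM=−∞
i=2 t=4 v=2: → [3,10),[0,7); WM=1
i=3 t=5 v=3: → [3,10),[0,7); WM=1
i=4 t=8 v=5: → [6,13),[3,10); WM=1
i=5 t=8 v=7: → [6,13),[3,10); WM=5
i=6 t=0 v=3: DROP (t<5-0); WM=5
i=7 t=9 v=1: → [9,16),[6,13),[3,10); WM=5
i=8 t=10 v=7: → [9,16),[6,13); WM=7; [0,7) fires=8
i=9 t=5 v=7: DROP (t<7-0); WM=7
i=10 t=14 v=9: → [12,19),[9,16); WM=7
i=11 t=18 v=9: → [18,25),[15,22),[12,19); WM=15; [3,10) fires=7 [6,13) fires=7
i=12 t=20 v=7: → [18,25),[15,22); WM=15
i=13 t=16 v=5: → [15,22),[12,19); WM=15
i=14 t=22 v=5: → [21,28),[18,25); WM=19; [9,16) fires=9 [12,19) fires=9
i=15 t=13 v=2: DROP (t<19-0); WM=19
i=16 t=23 v=8: → [21,28),[18,25); WM=19
i=17 t=24 v=6: → [24,31),[21,28),[18,25); WM=21
i=18 t=25 v=8: → [24,31),[21,28); WM=21
i=19 t=29 v=9: → [27,34),[24,31); WM=21
i=20 t=27 v=1: → [27,34),[24,31),[21,28); WM=26; [15,22) fires=9 [18,25) fires=9
i=21 t=26 v=3: → [24,31),[21,28); WM=26
i=22 t=23 v=1: DROP (t<26-0); WM=26
i=23 t=29 v=6: → [27,34),[24,31); WM=26

20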